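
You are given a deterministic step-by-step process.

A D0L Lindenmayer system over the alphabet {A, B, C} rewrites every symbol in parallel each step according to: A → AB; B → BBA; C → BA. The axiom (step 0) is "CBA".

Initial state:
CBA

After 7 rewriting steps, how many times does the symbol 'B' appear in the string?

1364

0) CBA
1) BABBAAB
2) BBAABBBABBAABABBBA
3) BBABBAABABBBABBABBAABBBABBAABABBBAABBBABBABBAAB
4) BBABBAABBBABBAABABBBAABBBABBABBAABBBABBAABBBABBAABABBBABBA…ABBAABABBBAABBBABBABBAABABBBABBABBAABBBABBAABBBABBAABABBBA  (len 123)
5) BBABBAABBBABBAABABBBABBABBAABBBABBAABABBBAABBBABBABBAABABB…BBABBABBAABBBABBAABABBBABBABBAABBBABBAABABBBAABBBABBABBAAB  (len 322)
6) BBABBAABBBABBAABABBBABBABBAABBBABBAABABBBAABBBABBABBAABBBA…ABBAABABBBAABBBABBABBAABABBBABBABBAABBBABBAABBBABBAABABBBA  (len 843)
7) BBABBAABBBABBAABABBBABBABBAABBBABBAABABBBAABBBABBABBAABBBA…BBABBABBAABBBABBAABABBBABBABBAABBBABBAABABBBAABBBABBABBAAB  (len 2207)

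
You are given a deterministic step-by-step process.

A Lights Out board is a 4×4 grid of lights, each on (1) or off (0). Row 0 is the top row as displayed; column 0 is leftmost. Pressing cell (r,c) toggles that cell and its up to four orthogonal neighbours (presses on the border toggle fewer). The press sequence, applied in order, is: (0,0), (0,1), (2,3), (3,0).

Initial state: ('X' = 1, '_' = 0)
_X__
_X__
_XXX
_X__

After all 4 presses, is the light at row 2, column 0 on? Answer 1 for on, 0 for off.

1

k=0  _X__
_X__
_XXX
_X__
k=1  X___
XX__
_XXX
_X__
k=2  _XX_
X___
_XXX
_X__
k=3  _XX_
X__X
_X__
_X_X
k=4  _XX_
X__X
XX__
X__X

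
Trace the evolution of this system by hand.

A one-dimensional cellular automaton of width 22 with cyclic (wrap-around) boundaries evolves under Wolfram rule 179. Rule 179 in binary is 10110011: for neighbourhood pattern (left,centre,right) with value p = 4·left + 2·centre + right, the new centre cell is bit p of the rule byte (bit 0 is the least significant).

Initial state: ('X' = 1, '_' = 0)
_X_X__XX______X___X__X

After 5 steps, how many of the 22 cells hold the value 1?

0) _X_X__XX______X___X__X
1) X_X_XX__XXXXXX_XXX_XX_
2) _X_X__XX_XXXX_X_X_X__X
3) X_X_XX__X_XX_X_X_X_XX_
4) _X_X__XX_X__X_X_X_X__X
5) X_X_XX__X_XX_X_X_X_XX_

12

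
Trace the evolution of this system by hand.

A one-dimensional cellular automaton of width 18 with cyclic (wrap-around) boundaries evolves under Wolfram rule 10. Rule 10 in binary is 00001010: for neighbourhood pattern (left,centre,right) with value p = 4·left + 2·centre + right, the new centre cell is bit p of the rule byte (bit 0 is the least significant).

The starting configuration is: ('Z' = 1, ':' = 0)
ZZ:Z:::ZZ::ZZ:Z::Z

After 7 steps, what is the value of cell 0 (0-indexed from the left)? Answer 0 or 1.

0) ZZ:Z:::ZZ::ZZ:Z::Z
1) ::::::ZZ::ZZ::::ZZ
2) :::::ZZ::ZZ::::ZZ:
3) ::::ZZ::ZZ::::ZZ::
4) :::ZZ::ZZ::::ZZ:::
5) ::ZZ::ZZ::::ZZ::::
6) :ZZ::ZZ::::ZZ:::::
7) ZZ::ZZ::::ZZ::::::

1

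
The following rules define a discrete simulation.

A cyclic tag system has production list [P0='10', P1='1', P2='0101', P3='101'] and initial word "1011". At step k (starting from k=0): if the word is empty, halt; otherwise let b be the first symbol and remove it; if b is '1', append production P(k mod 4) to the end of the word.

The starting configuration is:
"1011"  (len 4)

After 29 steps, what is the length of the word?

21

k=0  "1011"  (len 4)
k=1  "01110"  (len 5)
k=2  "1110"  (len 4)
k=3  "1100101"  (len 7)
k=4  "100101101"  (len 9)
k=5  "0010110110"  (len 10)
k=6  "010110110"  (len 9)
k=7  "10110110"  (len 8)
k=8  "0110110101"  (len 10)
k=9  "110110101"  (len 9)
k=10  "101101011"  (len 9)
k=11  "011010110101"  (len 12)
k=12  "11010110101"  (len 11)
k=13  "101011010110"  (len 12)
k=14  "010110101101"  (len 12)
k=15  "10110101101"  (len 11)
k=16  "0110101101101"  (len 13)
k=17  "110101101101"  (len 12)
k=18  "101011011011"  (len 12)
k=19  "010110110110101"  (len 15)
k=20  "10110110110101"  (len 14)
k=21  "011011011010110"  (len 15)
k=22  "11011011010110"  (len 14)
k=23  "10110110101100101"  (len 17)
k=24  "0110110101100101101"  (len 19)
k=25  "110110101100101101"  (len 18)
k=26  "101101011001011011"  (len 18)
k=27  "011010110010110110101"  (len 21)
k=28  "11010110010110110101"  (len 20)
k=29  "101011001011011010110"  (len 21)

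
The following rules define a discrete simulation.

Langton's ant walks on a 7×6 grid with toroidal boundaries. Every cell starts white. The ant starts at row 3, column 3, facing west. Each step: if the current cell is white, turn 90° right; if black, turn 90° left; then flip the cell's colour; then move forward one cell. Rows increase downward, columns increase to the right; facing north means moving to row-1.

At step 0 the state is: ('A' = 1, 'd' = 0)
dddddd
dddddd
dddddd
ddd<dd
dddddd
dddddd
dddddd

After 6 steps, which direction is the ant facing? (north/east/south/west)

west

gen 0: dddddd
dddddd
dddddd
ddd<dd
dddddd
dddddd
dddddd
gen 1: dddddd
dddddd
ddd^dd
dddAdd
dddddd
dddddd
dddddd
gen 2: dddddd
dddddd
dddA>d
dddAdd
dddddd
dddddd
dddddd
gen 3: dddddd
dddddd
dddAAd
dddAvd
dddddd
dddddd
dddddd
gen 4: dddddd
dddddd
dddAAd
ddd<Ad
dddddd
dddddd
dddddd
gen 5: dddddd
dddddd
dddAAd
ddddAd
dddvdd
dddddd
dddddd
gen 6: dddddd
dddddd
dddAAd
ddddAd
dd<Add
dddddd
dddddd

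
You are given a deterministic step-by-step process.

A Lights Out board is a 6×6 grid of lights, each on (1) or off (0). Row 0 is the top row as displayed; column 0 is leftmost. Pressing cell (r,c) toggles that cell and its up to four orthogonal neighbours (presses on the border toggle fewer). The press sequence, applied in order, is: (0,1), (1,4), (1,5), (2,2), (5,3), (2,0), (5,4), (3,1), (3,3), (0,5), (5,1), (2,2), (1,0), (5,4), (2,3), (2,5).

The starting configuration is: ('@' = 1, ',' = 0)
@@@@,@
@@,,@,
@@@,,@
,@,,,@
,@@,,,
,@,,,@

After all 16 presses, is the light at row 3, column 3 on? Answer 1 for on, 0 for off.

gen 0: @@@@,@
@@,,@,
@@@,,@
,@,,,@
,@@,,,
,@,,,@
gen 1: ,,,@,@
@,,,@,
@@@,,@
,@,,,@
,@@,,,
,@,,,@
gen 2: ,,,@@@
@,,@,@
@@@,@@
,@,,,@
,@@,,,
,@,,,@
gen 3: ,,,@@,
@,,@@,
@@@,@,
,@,,,@
,@@,,,
,@,,,@
gen 4: ,,,@@,
@,@@@,
@,,@@,
,@@,,@
,@@,,,
,@,,,@
gen 5: ,,,@@,
@,@@@,
@,,@@,
,@@,,@
,@@@,,
,@@@@@
gen 6: ,,,@@,
,,@@@,
,@,@@,
@@@,,@
,@@@,,
,@@@@@
gen 7: ,,,@@,
,,@@@,
,@,@@,
@@@,,@
,@@@@,
,@@,,,
gen 8: ,,,@@,
,,@@@,
,,,@@,
,,,,,@
,,@@@,
,@@,,,
gen 9: ,,,@@,
,,@@@,
,,,,@,
,,@@@@
,,@,@,
,@@,,,
gen 10: ,,,@,@
,,@@@@
,,,,@,
,,@@@@
,,@,@,
,@@,,,
gen 11: ,,,@,@
,,@@@@
,,,,@,
,,@@@@
,@@,@,
@,,,,,
gen 12: ,,,@,@
,,,@@@
,@@@@,
,,,@@@
,@@,@,
@,,,,,
gen 13: @,,@,@
@@,@@@
@@@@@,
,,,@@@
,@@,@,
@,,,,,
gen 14: @,,@,@
@@,@@@
@@@@@,
,,,@@@
,@@,,,
@,,@@@
gen 15: @,,@,@
@@,,@@
@@,,,,
,,,,@@
,@@,,,
@,,@@@
gen 16: @,,@,@
@@,,@,
@@,,@@
,,,,@,
,@@,,,
@,,@@@

0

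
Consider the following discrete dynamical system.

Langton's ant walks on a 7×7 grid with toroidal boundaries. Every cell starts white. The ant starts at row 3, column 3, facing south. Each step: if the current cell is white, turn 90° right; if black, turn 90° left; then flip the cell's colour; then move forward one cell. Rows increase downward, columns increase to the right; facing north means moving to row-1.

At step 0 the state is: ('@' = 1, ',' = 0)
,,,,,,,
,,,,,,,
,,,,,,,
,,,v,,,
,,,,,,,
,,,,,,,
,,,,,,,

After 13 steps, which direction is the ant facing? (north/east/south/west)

west

t=0: ,,,,,,,
,,,,,,,
,,,,,,,
,,,v,,,
,,,,,,,
,,,,,,,
,,,,,,,
t=1: ,,,,,,,
,,,,,,,
,,,,,,,
,,<@,,,
,,,,,,,
,,,,,,,
,,,,,,,
t=2: ,,,,,,,
,,,,,,,
,,^,,,,
,,@@,,,
,,,,,,,
,,,,,,,
,,,,,,,
t=3: ,,,,,,,
,,,,,,,
,,@>,,,
,,@@,,,
,,,,,,,
,,,,,,,
,,,,,,,
t=4: ,,,,,,,
,,,,,,,
,,@@,,,
,,@v,,,
,,,,,,,
,,,,,,,
,,,,,,,
t=5: ,,,,,,,
,,,,,,,
,,@@,,,
,,@,>,,
,,,,,,,
,,,,,,,
,,,,,,,
t=6: ,,,,,,,
,,,,,,,
,,@@,,,
,,@,@,,
,,,,v,,
,,,,,,,
,,,,,,,
t=7: ,,,,,,,
,,,,,,,
,,@@,,,
,,@,@,,
,,,<@,,
,,,,,,,
,,,,,,,
t=8: ,,,,,,,
,,,,,,,
,,@@,,,
,,@^@,,
,,,@@,,
,,,,,,,
,,,,,,,
t=9: ,,,,,,,
,,,,,,,
,,@@,,,
,,@@>,,
,,,@@,,
,,,,,,,
,,,,,,,
t=10: ,,,,,,,
,,,,,,,
,,@@^,,
,,@@,,,
,,,@@,,
,,,,,,,
,,,,,,,
t=11: ,,,,,,,
,,,,,,,
,,@@@>,
,,@@,,,
,,,@@,,
,,,,,,,
,,,,,,,
t=12: ,,,,,,,
,,,,,,,
,,@@@@,
,,@@,v,
,,,@@,,
,,,,,,,
,,,,,,,
t=13: ,,,,,,,
,,,,,,,
,,@@@@,
,,@@<@,
,,,@@,,
,,,,,,,
,,,,,,,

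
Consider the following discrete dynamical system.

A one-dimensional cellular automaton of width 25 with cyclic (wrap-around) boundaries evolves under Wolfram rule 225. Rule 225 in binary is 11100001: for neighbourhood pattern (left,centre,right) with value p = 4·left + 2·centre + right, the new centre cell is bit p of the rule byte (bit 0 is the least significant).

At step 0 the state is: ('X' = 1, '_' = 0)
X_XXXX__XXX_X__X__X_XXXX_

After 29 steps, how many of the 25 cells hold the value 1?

11

[0] X_XXXX__XXX_X__X__X_XXXX_
[1] _X_XXX___XXX_______X_XXXX
[2] X_X_XX_X__XX_XXXXX__X_XXX
[3] XX_X_XX____XX_XXXX___X_XX
[4] XXX_X_X_XX__XX_XXX_X__X_X
[5] XXXX_X_X_X___XX_XXX____X_
[6] _XXXX_X_X__X__XX_XX_XX__X
[7] X_XXXX_X_______XX_XX_X___
[8] _X_XXXX__XXXXX__XX_XX__X_
[9] __X_XXX___XXXX___XX_X____
[10] X__X_XX_X__XXX_X__XX__XXX
[11] X___X_XX____XXX____X___XX
[12] X_X__X_X_XX__XX_XX___X__X
[13] XX____X_X_X___XX_X_X_____
[14] _X_XX__X_X__X__XX_X__XXX_
[15] __X_X___X_______XX____XX_
[16] X__X__X___XXXXX__X_XX__X_
[17] ________X__XXXX___X_X___X
[18] _XXXXXX_____XXX_X__X__X__
[19] __XXXXX_XXX__XXX________X
[20] ___XXXXX_XX___XX_XXXXXX__
[21] XX__XXXXX_X_X__XX_XXXXX_X
[22] XX___XXXXX_X____XX_XXXXX_
[23] _X_X__XXXXX__XX__XX_XXXXX
[24] X_X____XXXX___X___XX_XXXX
[25] XX__XX__XXX_X___X__XX_XXX
[26] XX___X___XXX__X_____XX_XX
[27] XX_X___X__XX____XXX__XX_X
[28] XXX__X_____X_XX__XX___XX_
[29] _XX____XXX__X_X___X_X__XX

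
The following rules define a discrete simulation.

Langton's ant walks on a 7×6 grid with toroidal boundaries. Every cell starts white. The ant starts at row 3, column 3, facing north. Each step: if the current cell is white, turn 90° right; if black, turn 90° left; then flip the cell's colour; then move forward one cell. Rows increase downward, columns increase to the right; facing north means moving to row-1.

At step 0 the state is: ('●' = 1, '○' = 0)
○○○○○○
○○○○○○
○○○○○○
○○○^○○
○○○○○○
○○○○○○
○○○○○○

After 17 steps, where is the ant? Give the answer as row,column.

3,2

t=0: ○○○○○○
○○○○○○
○○○○○○
○○○^○○
○○○○○○
○○○○○○
○○○○○○
t=1: ○○○○○○
○○○○○○
○○○○○○
○○○●>○
○○○○○○
○○○○○○
○○○○○○
t=2: ○○○○○○
○○○○○○
○○○○○○
○○○●●○
○○○○v○
○○○○○○
○○○○○○
t=3: ○○○○○○
○○○○○○
○○○○○○
○○○●●○
○○○<●○
○○○○○○
○○○○○○
t=4: ○○○○○○
○○○○○○
○○○○○○
○○○^●○
○○○●●○
○○○○○○
○○○○○○
t=5: ○○○○○○
○○○○○○
○○○○○○
○○<○●○
○○○●●○
○○○○○○
○○○○○○
t=6: ○○○○○○
○○○○○○
○○^○○○
○○●○●○
○○○●●○
○○○○○○
○○○○○○
t=7: ○○○○○○
○○○○○○
○○●>○○
○○●○●○
○○○●●○
○○○○○○
○○○○○○
t=8: ○○○○○○
○○○○○○
○○●●○○
○○●v●○
○○○●●○
○○○○○○
○○○○○○
t=9: ○○○○○○
○○○○○○
○○●●○○
○○<●●○
○○○●●○
○○○○○○
○○○○○○
t=10: ○○○○○○
○○○○○○
○○●●○○
○○○●●○
○○v●●○
○○○○○○
○○○○○○
t=11: ○○○○○○
○○○○○○
○○●●○○
○○○●●○
○<●●●○
○○○○○○
○○○○○○
t=12: ○○○○○○
○○○○○○
○○●●○○
○^○●●○
○●●●●○
○○○○○○
○○○○○○
t=13: ○○○○○○
○○○○○○
○○●●○○
○●>●●○
○●●●●○
○○○○○○
○○○○○○
t=14: ○○○○○○
○○○○○○
○○●●○○
○●●●●○
○●v●●○
○○○○○○
○○○○○○
t=15: ○○○○○○
○○○○○○
○○●●○○
○●●●●○
○●○>●○
○○○○○○
○○○○○○
t=16: ○○○○○○
○○○○○○
○○●●○○
○●●^●○
○●○○●○
○○○○○○
○○○○○○
t=17: ○○○○○○
○○○○○○
○○●●○○
○●<○●○
○●○○●○
○○○○○○
○○○○○○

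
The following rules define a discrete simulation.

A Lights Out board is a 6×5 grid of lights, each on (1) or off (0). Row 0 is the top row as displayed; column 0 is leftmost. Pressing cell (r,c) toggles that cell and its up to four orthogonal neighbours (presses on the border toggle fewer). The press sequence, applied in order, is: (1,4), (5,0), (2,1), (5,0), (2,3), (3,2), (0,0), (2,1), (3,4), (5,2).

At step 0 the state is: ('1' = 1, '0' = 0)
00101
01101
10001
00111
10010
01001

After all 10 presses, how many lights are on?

[0] 00101
01101
10001
00111
10010
01001
[1] 00100
01110
10000
00111
10010
01001
[2] 00100
01110
10000
00111
00010
10001
[3] 00100
00110
01100
01111
00010
10001
[4] 00100
00110
01100
01111
10010
01001
[5] 00100
00100
01011
01101
10010
01001
[6] 00100
00100
01111
00011
10110
01001
[7] 11100
10100
01111
00011
10110
01001
[8] 11100
11100
10011
01011
10110
01001
[9] 11100
11100
10010
01000
10111
01001
[10] 11100
11100
10010
01000
10011
00111

15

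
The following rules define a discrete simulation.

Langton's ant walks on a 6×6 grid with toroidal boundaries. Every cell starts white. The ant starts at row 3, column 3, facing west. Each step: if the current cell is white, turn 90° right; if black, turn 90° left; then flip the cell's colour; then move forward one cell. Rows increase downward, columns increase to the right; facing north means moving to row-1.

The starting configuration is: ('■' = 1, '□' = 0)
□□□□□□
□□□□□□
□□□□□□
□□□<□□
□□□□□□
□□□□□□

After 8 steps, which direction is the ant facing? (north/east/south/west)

east

k=0  □□□□□□
□□□□□□
□□□□□□
□□□<□□
□□□□□□
□□□□□□
k=1  □□□□□□
□□□□□□
□□□^□□
□□□■□□
□□□□□□
□□□□□□
k=2  □□□□□□
□□□□□□
□□□■>□
□□□■□□
□□□□□□
□□□□□□
k=3  □□□□□□
□□□□□□
□□□■■□
□□□■v□
□□□□□□
□□□□□□
k=4  □□□□□□
□□□□□□
□□□■■□
□□□<■□
□□□□□□
□□□□□□
k=5  □□□□□□
□□□□□□
□□□■■□
□□□□■□
□□□v□□
□□□□□□
k=6  □□□□□□
□□□□□□
□□□■■□
□□□□■□
□□<■□□
□□□□□□
k=7  □□□□□□
□□□□□□
□□□■■□
□□^□■□
□□■■□□
□□□□□□
k=8  □□□□□□
□□□□□□
□□□■■□
□□■>■□
□□■■□□
□□□□□□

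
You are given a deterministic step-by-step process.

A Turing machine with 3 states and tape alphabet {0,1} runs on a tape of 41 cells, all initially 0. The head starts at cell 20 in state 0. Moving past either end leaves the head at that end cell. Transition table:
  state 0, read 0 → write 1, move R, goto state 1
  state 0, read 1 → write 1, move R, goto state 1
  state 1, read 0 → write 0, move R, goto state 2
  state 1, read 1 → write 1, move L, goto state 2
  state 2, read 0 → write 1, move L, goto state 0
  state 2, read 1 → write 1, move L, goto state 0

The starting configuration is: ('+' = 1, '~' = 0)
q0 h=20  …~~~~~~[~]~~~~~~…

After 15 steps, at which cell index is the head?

17

[0] q0 h=20  …~~~~~~[~]~~~~~~…
[1] q1 h=21  …~~~~~+[~]~~~~~~…
[2] q2 h=22  …~~~~+~[~]~~~~~~…
[3] q0 h=21  …~~~~~+[~]+~~~~~…
[4] q1 h=22  …~~~~++[+]~~~~~~…
[5] q2 h=21  …~~~~~+[+]+~~~~~…
[6] q0 h=20  …~~~~~~[+]++~~~~…
[7] q1 h=21  …~~~~~+[+]+~~~~~…
[8] q2 h=20  …~~~~~~[+]++~~~~…
[9] q0 h=19  …~~~~~~[~]+++~~~…
[10] q1 h=20  …~~~~~+[+]++~~~~…
[11] q2 h=19  …~~~~~~[+]+++~~~…
[12] q0 h=18  …~~~~~~[~]++++~~…
[13] q1 h=19  …~~~~~+[+]+++~~~…
[14] q2 h=18  …~~~~~~[+]++++~~…
[15] q0 h=17  …~~~~~~[~]+++++~…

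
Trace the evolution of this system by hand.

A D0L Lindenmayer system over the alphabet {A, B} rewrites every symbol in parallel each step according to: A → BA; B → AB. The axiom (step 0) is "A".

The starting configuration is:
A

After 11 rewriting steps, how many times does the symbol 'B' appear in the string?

0) A
1) BA
2) ABBA
3) BAABABBA
4) ABBABAABBAABABBA
5) BAABABBAABBABAABABBABAABBAABABBA
6) ABBABAABBAABABBABAABABBAABBABAABBAABABBAABBABAABABBABAABBAABABBA
7) BAABABBAABBABAABABBABAABBAABABBAABBABAABBAABABBABAABABBAAB…ABBAABABBABAABABBAABBABAABBAABABBAABBABAABABBABAABBAABABBA  (len 128)
8) ABBABAABBAABABBABAABABBAABBABAABBAABABBAABBABAABABBABAABBA…ABBAABABBABAABABBAABBABAABBAABABBAABBABAABABBABAABBAABABBA  (len 256)
9) BAABABBAABBABAABABBABAABBAABABBAABBABAABBAABABBABAABABBAAB…ABBAABABBABAABABBAABBABAABBAABABBAABBABAABABBABAABBAABABBA  (len 512)
10) ABBABAABBAABABBABAABABBAABBABAABBAABABBAABBABAABABBABAABBA…ABBAABABBABAABABBAABBABAABBAABABBAABBABAABABBABAABBAABABBA  (len 1024)
11) BAABABBAABBABAABABBABAABBAABABBAABBABAABBAABABBABAABABBAAB…ABBAABABBABAABABBAABBABAABBAABABBAABBABAABABBABAABBAABABBA  (len 2048)

1024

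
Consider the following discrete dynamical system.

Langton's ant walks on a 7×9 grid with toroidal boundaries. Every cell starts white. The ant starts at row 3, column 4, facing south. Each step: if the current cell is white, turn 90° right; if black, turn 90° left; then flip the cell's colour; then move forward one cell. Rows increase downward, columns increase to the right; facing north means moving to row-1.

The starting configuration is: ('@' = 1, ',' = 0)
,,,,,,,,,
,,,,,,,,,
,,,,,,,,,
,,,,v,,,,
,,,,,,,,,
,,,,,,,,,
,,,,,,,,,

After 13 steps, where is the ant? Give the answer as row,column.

t=0: ,,,,,,,,,
,,,,,,,,,
,,,,,,,,,
,,,,v,,,,
,,,,,,,,,
,,,,,,,,,
,,,,,,,,,
t=1: ,,,,,,,,,
,,,,,,,,,
,,,,,,,,,
,,,<@,,,,
,,,,,,,,,
,,,,,,,,,
,,,,,,,,,
t=2: ,,,,,,,,,
,,,,,,,,,
,,,^,,,,,
,,,@@,,,,
,,,,,,,,,
,,,,,,,,,
,,,,,,,,,
t=3: ,,,,,,,,,
,,,,,,,,,
,,,@>,,,,
,,,@@,,,,
,,,,,,,,,
,,,,,,,,,
,,,,,,,,,
t=4: ,,,,,,,,,
,,,,,,,,,
,,,@@,,,,
,,,@v,,,,
,,,,,,,,,
,,,,,,,,,
,,,,,,,,,
t=5: ,,,,,,,,,
,,,,,,,,,
,,,@@,,,,
,,,@,>,,,
,,,,,,,,,
,,,,,,,,,
,,,,,,,,,
t=6: ,,,,,,,,,
,,,,,,,,,
,,,@@,,,,
,,,@,@,,,
,,,,,v,,,
,,,,,,,,,
,,,,,,,,,
t=7: ,,,,,,,,,
,,,,,,,,,
,,,@@,,,,
,,,@,@,,,
,,,,<@,,,
,,,,,,,,,
,,,,,,,,,
t=8: ,,,,,,,,,
,,,,,,,,,
,,,@@,,,,
,,,@^@,,,
,,,,@@,,,
,,,,,,,,,
,,,,,,,,,
t=9: ,,,,,,,,,
,,,,,,,,,
,,,@@,,,,
,,,@@>,,,
,,,,@@,,,
,,,,,,,,,
,,,,,,,,,
t=10: ,,,,,,,,,
,,,,,,,,,
,,,@@^,,,
,,,@@,,,,
,,,,@@,,,
,,,,,,,,,
,,,,,,,,,
t=11: ,,,,,,,,,
,,,,,,,,,
,,,@@@>,,
,,,@@,,,,
,,,,@@,,,
,,,,,,,,,
,,,,,,,,,
t=12: ,,,,,,,,,
,,,,,,,,,
,,,@@@@,,
,,,@@,v,,
,,,,@@,,,
,,,,,,,,,
,,,,,,,,,
t=13: ,,,,,,,,,
,,,,,,,,,
,,,@@@@,,
,,,@@<@,,
,,,,@@,,,
,,,,,,,,,
,,,,,,,,,

3,5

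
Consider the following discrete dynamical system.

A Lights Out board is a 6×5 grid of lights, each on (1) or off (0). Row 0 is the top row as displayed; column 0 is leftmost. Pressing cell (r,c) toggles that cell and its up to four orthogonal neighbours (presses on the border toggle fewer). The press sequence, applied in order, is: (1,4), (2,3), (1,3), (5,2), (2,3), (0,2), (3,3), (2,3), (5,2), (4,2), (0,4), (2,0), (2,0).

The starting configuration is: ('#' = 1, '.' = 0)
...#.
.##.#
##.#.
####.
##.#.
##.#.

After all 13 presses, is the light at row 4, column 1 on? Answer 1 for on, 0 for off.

0

step 0: ...#.
.##.#
##.#.
####.
##.#.
##.#.
step 1: ...##
.###.
##.##
####.
##.#.
##.#.
step 2: ...##
.##..
###..
###..
##.#.
##.#.
step 3: ....#
.#.##
####.
###..
##.#.
##.#.
step 4: ....#
.#.##
####.
###..
####.
#.#..
step 5: ....#
.#..#
##..#
####.
####.
#.#..
step 6: .####
.##.#
##..#
####.
####.
#.#..
step 7: .####
.##.#
##.##
##..#
###..
#.#..
step 8: .####
.####
###..
##.##
###..
#.#..
step 9: .####
.####
###..
##.##
##...
##.#.
step 10: .####
.####
###..
#####
#.##.
####.
step 11: .##..
.###.
###..
#####
#.##.
####.
step 12: .##..
####.
..#..
.####
#.##.
####.
step 13: .##..
.###.
###..
#####
#.##.
####.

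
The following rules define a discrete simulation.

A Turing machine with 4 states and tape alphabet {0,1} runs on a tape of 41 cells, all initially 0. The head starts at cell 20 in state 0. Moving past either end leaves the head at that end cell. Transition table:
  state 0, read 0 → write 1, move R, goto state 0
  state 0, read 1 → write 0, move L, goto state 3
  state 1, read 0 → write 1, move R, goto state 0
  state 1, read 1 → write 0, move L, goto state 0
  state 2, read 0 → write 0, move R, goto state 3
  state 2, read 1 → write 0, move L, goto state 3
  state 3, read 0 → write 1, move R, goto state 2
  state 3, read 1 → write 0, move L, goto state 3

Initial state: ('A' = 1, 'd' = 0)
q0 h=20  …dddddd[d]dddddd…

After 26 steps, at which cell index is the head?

k=0  q0 h=20  …dddddd[d]dddddd…
k=1  q0 h=21  …dddddA[d]dddddd…
k=2  q0 h=22  …ddddAA[d]dddddd…
k=3  q0 h=23  …dddAAA[d]dddddd…
k=4  q0 h=24  …ddAAAA[d]dddddd…
k=5  q0 h=25  …dAAAAA[d]dddddd…
k=6  q0 h=26  …AAAAAA[d]dddddd…
k=7  q0 h=27  …AAAAAA[d]dddddd…
k=8  q0 h=28  …AAAAAA[d]dddddd…
k=9  q0 h=29  …AAAAAA[d]dddddd…
k=10  q0 h=30  …AAAAAA[d]dddddd…
k=11  q0 h=31  …AAAAAA[d]dddddd…
k=12  q0 h=32  …AAAAAA[d]dddddd…
k=13  q0 h=33  …AAAAAA[d]dddddd…
k=14  q0 h=34  …AAAAAA[d]dddddd|
k=15  q0 h=35  …AAAAAA[d]ddddd|
k=16  q0 h=36  …AAAAAA[d]dddd|
k=17  q0 h=37  …AAAAAA[d]ddd|
k=18  q0 h=38  …AAAAAA[d]dd|
k=19  q0 h=39  …AAAAAA[d]d|
k=20  q0 h=40  …AAAAAA[d]|
k=21  q0 h=40  …AAAAAA[A]|
k=22  q3 h=39  …AAAAAA[A]d|
k=23  q3 h=38  …AAAAAA[A]dd|
k=24  q3 h=37  …AAAAAA[A]ddd|
k=25  q3 h=36  …AAAAAA[A]dddd|
k=26  q3 h=35  …AAAAAA[A]ddddd|

35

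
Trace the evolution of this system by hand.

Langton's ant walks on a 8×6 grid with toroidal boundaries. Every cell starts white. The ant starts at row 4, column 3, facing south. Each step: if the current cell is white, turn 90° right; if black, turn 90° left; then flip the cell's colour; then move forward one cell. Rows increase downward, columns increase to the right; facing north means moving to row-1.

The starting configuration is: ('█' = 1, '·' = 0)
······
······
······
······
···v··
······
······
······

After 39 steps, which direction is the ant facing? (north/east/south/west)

gen 0: ······
······
······
······
···v··
······
······
······
gen 1: ······
······
······
······
··<█··
······
······
······
gen 2: ······
······
······
··^···
··██··
······
······
······
gen 3: ······
······
······
··█>··
··██··
······
······
······
gen 4: ······
······
······
··██··
··█v··
······
······
······
gen 5: ······
······
······
··██··
··█·>·
······
······
······
gen 6: ······
······
······
··██··
··█·█·
····v·
······
······
gen 7: ······
······
······
··██··
··█·█·
···<█·
······
······
gen 8: ······
······
······
··██··
··█^█·
···██·
······
······
gen 9: ······
······
······
··██··
··██>·
···██·
······
······
gen 10: ······
······
······
··██^·
··██··
···██·
······
······
gen 11: ······
······
······
··███>
··██··
···██·
······
······
gen 12: ······
······
······
··████
··██·v
···██·
······
······
gen 13: ······
······
······
··████
··██<█
···██·
······
······
gen 14: ······
······
······
··██^█
··████
···██·
······
······
gen 15: ······
······
······
··█<·█
··████
···██·
······
······
gen 16: ······
······
······
··█··█
··█v██
···██·
······
······
gen 17: ······
······
······
··█··█
··█·>█
···██·
······
······
gen 18: ······
······
······
··█·^█
··█··█
···██·
······
······
gen 19: ······
······
······
··█·█>
··█··█
···██·
······
······
gen 20: ······
······
·····^
··█·█·
··█··█
···██·
······
······
gen 21: ······
······
>····█
··█·█·
··█··█
···██·
······
······
gen 22: ······
······
█····█
v·█·█·
··█··█
···██·
······
······
gen 23: ······
······
█····█
█·█·█<
··█··█
···██·
······
······
gen 24: ······
······
█····^
█·█·██
··█··█
···██·
······
······
gen 25: ······
······
█···<·
█·█·██
··█··█
···██·
······
······
gen 26: ······
····^·
█···█·
█·█·██
··█··█
···██·
······
······
gen 27: ······
····█>
█···█·
█·█·██
··█··█
···██·
······
······
gen 28: ······
····██
█···█v
█·█·██
··█··█
···██·
······
······
gen 29: ······
····██
█···<█
█·█·██
··█··█
···██·
······
······
gen 30: ······
····██
█····█
█·█·v█
··█··█
···██·
······
······
gen 31: ······
····██
█····█
█·█··>
··█··█
···██·
······
······
gen 32: ······
····██
█····^
█·█···
··█··█
···██·
······
······
gen 33: ······
····██
█···<·
█·█···
··█··█
···██·
······
······
gen 34: ······
····^█
█···█·
█·█···
··█··█
···██·
······
······
gen 35: ······
···<·█
█···█·
█·█···
··█··█
···██·
······
······
gen 36: ···^··
···█·█
█···█·
█·█···
··█··█
···██·
······
······
gen 37: ···█>·
···█·█
█···█·
█·█···
··█··█
···██·
······
······
gen 38: ···██·
···█v█
█···█·
█·█···
··█··█
···██·
······
······
gen 39: ···██·
···<██
█···█·
█·█···
··█··█
···██·
······
······

west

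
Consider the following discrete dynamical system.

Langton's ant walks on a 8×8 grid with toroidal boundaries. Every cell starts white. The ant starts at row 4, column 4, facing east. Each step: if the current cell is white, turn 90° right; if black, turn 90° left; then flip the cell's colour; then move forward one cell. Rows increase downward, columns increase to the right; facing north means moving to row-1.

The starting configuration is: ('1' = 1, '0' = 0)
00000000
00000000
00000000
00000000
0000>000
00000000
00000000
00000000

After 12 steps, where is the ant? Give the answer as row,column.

[0] 00000000
00000000
00000000
00000000
0000>000
00000000
00000000
00000000
[1] 00000000
00000000
00000000
00000000
00001000
0000v000
00000000
00000000
[2] 00000000
00000000
00000000
00000000
00001000
000<1000
00000000
00000000
[3] 00000000
00000000
00000000
00000000
000^1000
00011000
00000000
00000000
[4] 00000000
00000000
00000000
00000000
0001>000
00011000
00000000
00000000
[5] 00000000
00000000
00000000
0000^000
00010000
00011000
00000000
00000000
[6] 00000000
00000000
00000000
00001>00
00010000
00011000
00000000
00000000
[7] 00000000
00000000
00000000
00001100
00010v00
00011000
00000000
00000000
[8] 00000000
00000000
00000000
00001100
0001<100
00011000
00000000
00000000
[9] 00000000
00000000
00000000
0000^100
00011100
00011000
00000000
00000000
[10] 00000000
00000000
00000000
000<0100
00011100
00011000
00000000
00000000
[11] 00000000
00000000
000^0000
00010100
00011100
00011000
00000000
00000000
[12] 00000000
00000000
0001>000
00010100
00011100
00011000
00000000
00000000

2,4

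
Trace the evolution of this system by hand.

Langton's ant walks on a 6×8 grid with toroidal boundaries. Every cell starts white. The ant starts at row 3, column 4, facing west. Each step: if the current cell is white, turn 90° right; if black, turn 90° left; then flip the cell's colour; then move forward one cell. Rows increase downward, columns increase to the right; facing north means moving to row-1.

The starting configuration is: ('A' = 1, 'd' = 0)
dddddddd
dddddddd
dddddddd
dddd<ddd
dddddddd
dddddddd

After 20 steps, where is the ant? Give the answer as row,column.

5,6

step 0: dddddddd
dddddddd
dddddddd
dddd<ddd
dddddddd
dddddddd
step 1: dddddddd
dddddddd
dddd^ddd
ddddAddd
dddddddd
dddddddd
step 2: dddddddd
dddddddd
ddddA>dd
ddddAddd
dddddddd
dddddddd
step 3: dddddddd
dddddddd
ddddAAdd
ddddAvdd
dddddddd
dddddddd
step 4: dddddddd
dddddddd
ddddAAdd
dddd<Add
dddddddd
dddddddd
step 5: dddddddd
dddddddd
ddddAAdd
dddddAdd
ddddvddd
dddddddd
step 6: dddddddd
dddddddd
ddddAAdd
dddddAdd
ddd<Addd
dddddddd
step 7: dddddddd
dddddddd
ddddAAdd
ddd^dAdd
dddAAddd
dddddddd
step 8: dddddddd
dddddddd
ddddAAdd
dddA>Add
dddAAddd
dddddddd
step 9: dddddddd
dddddddd
ddddAAdd
dddAAAdd
dddAvddd
dddddddd
step 10: dddddddd
dddddddd
ddddAAdd
dddAAAdd
dddAd>dd
dddddddd
step 11: dddddddd
dddddddd
ddddAAdd
dddAAAdd
dddAdAdd
dddddvdd
step 12: dddddddd
dddddddd
ddddAAdd
dddAAAdd
dddAdAdd
dddd<Add
step 13: dddddddd
dddddddd
ddddAAdd
dddAAAdd
dddA^Add
ddddAAdd
step 14: dddddddd
dddddddd
ddddAAdd
dddAAAdd
dddAA>dd
ddddAAdd
step 15: dddddddd
dddddddd
ddddAAdd
dddAA^dd
dddAAddd
ddddAAdd
step 16: dddddddd
dddddddd
ddddAAdd
dddA<ddd
dddAAddd
ddddAAdd
step 17: dddddddd
dddddddd
ddddAAdd
dddAdddd
dddAvddd
ddddAAdd
step 18: dddddddd
dddddddd
ddddAAdd
dddAdddd
dddAd>dd
ddddAAdd
step 19: dddddddd
dddddddd
ddddAAdd
dddAdddd
dddAdAdd
ddddAvdd
step 20: dddddddd
dddddddd
ddddAAdd
dddAdddd
dddAdAdd
ddddAd>d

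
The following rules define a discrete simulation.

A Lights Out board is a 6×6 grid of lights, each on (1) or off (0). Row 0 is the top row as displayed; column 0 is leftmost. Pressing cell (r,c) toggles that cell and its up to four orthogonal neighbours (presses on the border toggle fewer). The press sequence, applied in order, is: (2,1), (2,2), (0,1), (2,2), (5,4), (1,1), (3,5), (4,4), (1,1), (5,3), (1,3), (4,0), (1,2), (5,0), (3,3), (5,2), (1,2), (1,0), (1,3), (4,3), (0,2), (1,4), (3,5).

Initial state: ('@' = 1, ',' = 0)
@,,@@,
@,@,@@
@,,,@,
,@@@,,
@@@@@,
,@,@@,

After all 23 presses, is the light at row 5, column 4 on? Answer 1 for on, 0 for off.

0

step 0: @,,@@,
@,@,@@
@,,,@,
,@@@,,
@@@@@,
,@,@@,
step 1: @,,@@,
@@@,@@
,@@,@,
,,@@,,
@@@@@,
,@,@@,
step 2: @,,@@,
@@,,@@
,,,@@,
,,,@,,
@@@@@,
,@,@@,
step 3: ,@@@@,
@,,,@@
,,,@@,
,,,@,,
@@@@@,
,@,@@,
step 4: ,@@@@,
@,@,@@
,@@,@,
,,@@,,
@@@@@,
,@,@@,
step 5: ,@@@@,
@,@,@@
,@@,@,
,,@@,,
@@@@,,
,@,,,@
step 6: ,,@@@,
,@,,@@
,,@,@,
,,@@,,
@@@@,,
,@,,,@
step 7: ,,@@@,
,@,,@@
,,@,@@
,,@@@@
@@@@,@
,@,,,@
step 8: ,,@@@,
,@,,@@
,,@,@@
,,@@,@
@@@,@,
,@,,@@
step 9: ,@@@@,
@,@,@@
,@@,@@
,,@@,@
@@@,@,
,@,,@@
step 10: ,@@@@,
@,@,@@
,@@,@@
,,@@,@
@@@@@,
,@@@,@
step 11: ,@@,@,
@,,@,@
,@@@@@
,,@@,@
@@@@@,
,@@@,@
step 12: ,@@,@,
@,,@,@
,@@@@@
@,@@,@
,,@@@,
@@@@,@
step 13: ,@,,@,
@@@,,@
,@,@@@
@,@@,@
,,@@@,
@@@@,@
step 14: ,@,,@,
@@@,,@
,@,@@@
@,@@,@
@,@@@,
,,@@,@
step 15: ,@,,@,
@@@,,@
,@,,@@
@,,,@@
@,@,@,
,,@@,@
step 16: ,@,,@,
@@@,,@
,@,,@@
@,,,@@
@,,,@,
,@,,,@
step 17: ,@@,@,
@,,@,@
,@@,@@
@,,,@@
@,,,@,
,@,,,@
step 18: @@@,@,
,@,@,@
@@@,@@
@,,,@@
@,,,@,
,@,,,@
step 19: @@@@@,
,@@,@@
@@@@@@
@,,,@@
@,,,@,
,@,,,@
step 20: @@@@@,
,@@,@@
@@@@@@
@,,@@@
@,@@,,
,@,@,@
step 21: @,,,@,
,@,,@@
@@@@@@
@,,@@@
@,@@,,
,@,@,@
step 22: @,,,,,
,@,@,,
@@@@,@
@,,@@@
@,@@,,
,@,@,@
step 23: @,,,,,
,@,@,,
@@@@,,
@,,@,,
@,@@,@
,@,@,@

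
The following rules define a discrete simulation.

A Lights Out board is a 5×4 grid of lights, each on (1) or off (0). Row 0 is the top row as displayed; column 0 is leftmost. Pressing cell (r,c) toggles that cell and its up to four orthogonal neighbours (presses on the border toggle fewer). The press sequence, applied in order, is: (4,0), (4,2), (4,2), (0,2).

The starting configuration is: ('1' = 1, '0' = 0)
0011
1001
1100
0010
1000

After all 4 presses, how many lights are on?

0) 0011
1001
1100
0010
1000
1) 0011
1001
1100
1010
0100
2) 0011
1001
1100
1000
0011
3) 0011
1001
1100
1010
0100
4) 0100
1011
1100
1010
0100

9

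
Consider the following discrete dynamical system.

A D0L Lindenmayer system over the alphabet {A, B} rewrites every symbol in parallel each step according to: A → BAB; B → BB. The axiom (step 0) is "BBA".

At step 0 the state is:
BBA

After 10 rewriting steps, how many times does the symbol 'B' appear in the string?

4094

0) BBA
1) BBBBBAB
2) BBBBBBBBBBBABBB
3) BBBBBBBBBBBBBBBBBBBBBBBABBBBBBB
4) BBBBBBBBBBBBBBBBBBBBBBBBBBBBBBBBBBBBBBBBBBBBBBBABBBBBBBBBBBBBBB
5) BBBBBBBBBBBBBBBBBBBBBBBBBBBBBBBBBBBBBBBBBBBBBBBBBBBBBBBBBB…BBBBBBBBBBBBBBBBBBBBBBBBBBABBBBBBBBBBBBBBBBBBBBBBBBBBBBBBB  (len 127)
6) BBBBBBBBBBBBBBBBBBBBBBBBBBBBBBBBBBBBBBBBBBBBBBBBBBBBBBBBBB…BBBBBBBBBBBBBBBBBBBBBBBBBBBBBBBBBBBBBBBBBBBBBBBBBBBBBBBBBB  (len 255)
7) BBBBBBBBBBBBBBBBBBBBBBBBBBBBBBBBBBBBBBBBBBBBBBBBBBBBBBBBBB…BBBBBBBBBBBBBBBBBBBBBBBBBBBBBBBBBBBBBBBBBBBBBBBBBBBBBBBBBB  (len 511)
8) BBBBBBBBBBBBBBBBBBBBBBBBBBBBBBBBBBBBBBBBBBBBBBBBBBBBBBBBBB…BBBBBBBBBBBBBBBBBBBBBBBBBBBBBBBBBBBBBBBBBBBBBBBBBBBBBBBBBB  (len 1023)
9) BBBBBBBBBBBBBBBBBBBBBBBBBBBBBBBBBBBBBBBBBBBBBBBBBBBBBBBBBB…BBBBBBBBBBBBBBBBBBBBBBBBBBBBBBBBBBBBBBBBBBBBBBBBBBBBBBBBBB  (len 2047)
10) BBBBBBBBBBBBBBBBBBBBBBBBBBBBBBBBBBBBBBBBBBBBBBBBBBBBBBBBBB…BBBBBBBBBBBBBBBBBBBBBBBBBBBBBBBBBBBBBBBBBBBBBBBBBBBBBBBBBB  (len 4095)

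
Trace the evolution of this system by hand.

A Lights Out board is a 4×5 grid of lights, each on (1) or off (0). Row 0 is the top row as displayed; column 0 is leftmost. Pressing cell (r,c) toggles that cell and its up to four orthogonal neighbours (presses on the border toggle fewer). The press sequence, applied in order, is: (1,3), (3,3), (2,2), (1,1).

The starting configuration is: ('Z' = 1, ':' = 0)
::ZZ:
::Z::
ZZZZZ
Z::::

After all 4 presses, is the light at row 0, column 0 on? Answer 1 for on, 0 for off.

0

k=0  ::ZZ:
::Z::
ZZZZZ
Z::::
k=1  ::Z::
:::ZZ
ZZZ:Z
Z::::
k=2  ::Z::
:::ZZ
ZZZZZ
Z:ZZZ
k=3  ::Z::
::ZZZ
Z:::Z
Z::ZZ
k=4  :ZZ::
ZZ:ZZ
ZZ::Z
Z::ZZ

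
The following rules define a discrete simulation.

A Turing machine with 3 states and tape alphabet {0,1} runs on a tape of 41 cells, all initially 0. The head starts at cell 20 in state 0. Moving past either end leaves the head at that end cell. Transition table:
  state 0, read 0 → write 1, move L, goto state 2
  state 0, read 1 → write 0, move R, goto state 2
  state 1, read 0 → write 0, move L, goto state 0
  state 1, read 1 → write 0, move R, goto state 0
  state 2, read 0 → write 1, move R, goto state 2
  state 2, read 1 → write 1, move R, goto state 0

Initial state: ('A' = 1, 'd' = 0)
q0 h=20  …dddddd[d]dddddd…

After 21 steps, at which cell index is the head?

37

[0] q0 h=20  …dddddd[d]dddddd…
[1] q2 h=19  …dddddd[d]Addddd…
[2] q2 h=20  …dddddA[A]dddddd…
[3] q0 h=21  …ddddAA[d]dddddd…
[4] q2 h=20  …dddddA[A]Addddd…
[5] q0 h=21  …ddddAA[A]dddddd…
[6] q2 h=22  …dddAAd[d]dddddd…
[7] q2 h=23  …ddAAdA[d]dddddd…
[8] q2 h=24  …dAAdAA[d]dddddd…
[9] q2 h=25  …AAdAAA[d]dddddd…
[10] q2 h=26  …AdAAAA[d]dddddd…
[11] q2 h=27  …dAAAAA[d]dddddd…
[12] q2 h=28  …AAAAAA[d]dddddd…
[13] q2 h=29  …AAAAAA[d]dddddd…
[14] q2 h=30  …AAAAAA[d]dddddd…
[15] q2 h=31  …AAAAAA[d]dddddd…
[16] q2 h=32  …AAAAAA[d]dddddd…
[17] q2 h=33  …AAAAAA[d]dddddd…
[18] q2 h=34  …AAAAAA[d]dddddd|
[19] q2 h=35  …AAAAAA[d]ddddd|
[20] q2 h=36  …AAAAAA[d]dddd|
[21] q2 h=37  …AAAAAA[d]ddd|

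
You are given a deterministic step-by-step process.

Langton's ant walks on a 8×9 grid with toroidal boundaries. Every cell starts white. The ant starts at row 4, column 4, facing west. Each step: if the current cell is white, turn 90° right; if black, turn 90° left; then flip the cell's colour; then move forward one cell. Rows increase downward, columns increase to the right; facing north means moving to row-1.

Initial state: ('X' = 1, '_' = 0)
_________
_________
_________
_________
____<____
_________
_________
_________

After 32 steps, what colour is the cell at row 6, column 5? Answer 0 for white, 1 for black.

0

t=0: _________
_________
_________
_________
____<____
_________
_________
_________
t=1: _________
_________
_________
____^____
____X____
_________
_________
_________
t=2: _________
_________
_________
____X>___
____X____
_________
_________
_________
t=3: _________
_________
_________
____XX___
____Xv___
_________
_________
_________
t=4: _________
_________
_________
____XX___
____<X___
_________
_________
_________
t=5: _________
_________
_________
____XX___
_____X___
____v____
_________
_________
t=6: _________
_________
_________
____XX___
_____X___
___<X____
_________
_________
t=7: _________
_________
_________
____XX___
___^_X___
___XX____
_________
_________
t=8: _________
_________
_________
____XX___
___X>X___
___XX____
_________
_________
t=9: _________
_________
_________
____XX___
___XXX___
___Xv____
_________
_________
t=10: _________
_________
_________
____XX___
___XXX___
___X_>___
_________
_________
t=11: _________
_________
_________
____XX___
___XXX___
___X_X___
_____v___
_________
t=12: _________
_________
_________
____XX___
___XXX___
___X_X___
____<X___
_________
t=13: _________
_________
_________
____XX___
___XXX___
___X^X___
____XX___
_________
t=14: _________
_________
_________
____XX___
___XXX___
___XX>___
____XX___
_________
t=15: _________
_________
_________
____XX___
___XX^___
___XX____
____XX___
_________
t=16: _________
_________
_________
____XX___
___X<____
___XX____
____XX___
_________
t=17: _________
_________
_________
____XX___
___X_____
___Xv____
____XX___
_________
t=18: _________
_________
_________
____XX___
___X_____
___X_>___
____XX___
_________
t=19: _________
_________
_________
____XX___
___X_____
___X_X___
____Xv___
_________
t=20: _________
_________
_________
____XX___
___X_____
___X_X___
____X_>__
_________
t=21: _________
_________
_________
____XX___
___X_____
___X_X___
____X_X__
______v__
t=22: _________
_________
_________
____XX___
___X_____
___X_X___
____X_X__
_____<X__
t=23: _________
_________
_________
____XX___
___X_____
___X_X___
____X^X__
_____XX__
t=24: _________
_________
_________
____XX___
___X_____
___X_X___
____XX>__
_____XX__
t=25: _________
_________
_________
____XX___
___X_____
___X_X^__
____XX___
_____XX__
t=26: _________
_________
_________
____XX___
___X_____
___X_XX>_
____XX___
_____XX__
t=27: _________
_________
_________
____XX___
___X_____
___X_XXX_
____XX_v_
_____XX__
t=28: _________
_________
_________
____XX___
___X_____
___X_XXX_
____XX<X_
_____XX__
t=29: _________
_________
_________
____XX___
___X_____
___X_X^X_
____XXXX_
_____XX__
t=30: _________
_________
_________
____XX___
___X_____
___X_<_X_
____XXXX_
_____XX__
t=31: _________
_________
_________
____XX___
___X_____
___X___X_
____XvXX_
_____XX__
t=32: _________
_________
_________
____XX___
___X_____
___X___X_
____X_>X_
_____XX__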